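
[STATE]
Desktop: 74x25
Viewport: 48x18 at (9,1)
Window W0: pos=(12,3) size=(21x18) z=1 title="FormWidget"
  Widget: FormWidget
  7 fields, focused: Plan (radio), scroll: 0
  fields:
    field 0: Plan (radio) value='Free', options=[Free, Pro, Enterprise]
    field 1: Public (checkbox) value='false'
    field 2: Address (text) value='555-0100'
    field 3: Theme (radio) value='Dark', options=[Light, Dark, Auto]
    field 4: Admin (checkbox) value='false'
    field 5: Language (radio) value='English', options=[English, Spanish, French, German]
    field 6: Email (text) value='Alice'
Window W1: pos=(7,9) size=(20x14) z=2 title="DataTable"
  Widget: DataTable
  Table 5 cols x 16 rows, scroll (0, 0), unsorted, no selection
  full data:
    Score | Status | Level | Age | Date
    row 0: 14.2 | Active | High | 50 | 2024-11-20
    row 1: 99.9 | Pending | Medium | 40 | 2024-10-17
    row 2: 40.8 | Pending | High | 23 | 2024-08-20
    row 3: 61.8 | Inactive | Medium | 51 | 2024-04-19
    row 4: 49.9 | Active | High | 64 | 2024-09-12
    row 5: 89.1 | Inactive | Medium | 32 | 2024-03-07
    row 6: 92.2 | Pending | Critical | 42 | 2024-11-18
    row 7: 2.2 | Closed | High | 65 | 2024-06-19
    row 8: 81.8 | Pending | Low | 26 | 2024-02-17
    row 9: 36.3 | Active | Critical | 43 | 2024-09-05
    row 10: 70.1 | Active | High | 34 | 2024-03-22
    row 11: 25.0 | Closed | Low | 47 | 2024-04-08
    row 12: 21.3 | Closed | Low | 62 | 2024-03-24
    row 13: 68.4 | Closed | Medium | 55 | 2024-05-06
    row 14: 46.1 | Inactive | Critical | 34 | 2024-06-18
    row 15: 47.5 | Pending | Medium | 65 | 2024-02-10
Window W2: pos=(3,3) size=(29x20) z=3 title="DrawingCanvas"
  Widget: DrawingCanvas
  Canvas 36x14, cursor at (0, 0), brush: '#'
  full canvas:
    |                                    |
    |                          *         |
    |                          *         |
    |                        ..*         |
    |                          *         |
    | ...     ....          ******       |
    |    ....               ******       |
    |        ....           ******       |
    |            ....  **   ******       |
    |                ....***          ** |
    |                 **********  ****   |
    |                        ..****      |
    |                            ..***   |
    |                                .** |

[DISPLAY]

                                                
                                                
━━━━━━━━━━━━━━━━━━━━━━┓┓                        
ingCanvas             ┃┃                        
──────────────────────┨┨                        
                      ┃┃                        
                     *┃┃                        
                     *┃┃                        
                   ..*┃┃                        
                     *┃┃                        
    ....          ****┃┃                        
...               ****┃┃                        
   ....           ****┃┃                        
       ....  **   ****┃┃                        
           ....***    ┃┃                        
            **********┃┃                        
                   ..*┃┃                        
                      ┃┃                        


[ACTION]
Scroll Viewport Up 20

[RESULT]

                                                
                                                
                                                
━━━━━━━━━━━━━━━━━━━━━━┓┓                        
ingCanvas             ┃┃                        
──────────────────────┨┨                        
                      ┃┃                        
                     *┃┃                        
                     *┃┃                        
                   ..*┃┃                        
                     *┃┃                        
    ....          ****┃┃                        
...               ****┃┃                        
   ....           ****┃┃                        
       ....  **   ****┃┃                        
           ....***    ┃┃                        
            **********┃┃                        
                   ..*┃┃                        


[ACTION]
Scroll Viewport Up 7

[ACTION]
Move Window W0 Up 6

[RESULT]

   ┏━━━━━━━━━━━━━━━━━━━┓                        
   ┃ FormWidget        ┃                        
   ┠───────────────────┨                        
━━━━━━━━━━━━━━━━━━━━━━┓┃                        
ingCanvas             ┃┃                        
──────────────────────┨┃                        
                      ┃┃                        
                     *┃┃                        
                     *┃┃                        
                   ..*┃┃                        
                     *┃┃                        
    ....          ****┃┃                        
...               ****┃┃                        
   ....           ****┃┃                        
       ....  **   ****┃┃                        
           ....***    ┃┃                        
            **********┃┃                        
                   ..*┃┛                        


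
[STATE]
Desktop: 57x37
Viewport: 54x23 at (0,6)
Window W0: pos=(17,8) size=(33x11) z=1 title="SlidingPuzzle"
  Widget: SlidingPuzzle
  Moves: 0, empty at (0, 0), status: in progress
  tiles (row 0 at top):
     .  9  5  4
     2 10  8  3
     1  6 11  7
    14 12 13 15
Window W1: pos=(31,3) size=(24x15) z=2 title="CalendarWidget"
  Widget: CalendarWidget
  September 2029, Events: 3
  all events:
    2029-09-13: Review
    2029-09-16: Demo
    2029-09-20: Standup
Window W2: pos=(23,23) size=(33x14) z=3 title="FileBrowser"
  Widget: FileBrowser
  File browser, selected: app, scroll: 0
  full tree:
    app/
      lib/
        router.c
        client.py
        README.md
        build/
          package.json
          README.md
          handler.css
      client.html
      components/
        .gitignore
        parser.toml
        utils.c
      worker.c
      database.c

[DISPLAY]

                               ┃    September 2029    
                               ┃Mo Tu We Th Fr Sa Su  
                 ┏━━━━━━━━━━━━━┃                1  2  
                 ┃ SlidingPuzzl┃ 3  4  5  6  7  8  9  
                 ┠─────────────┃10 11 12 13* 14 15 16*
                 ┃┌────┬────┬──┃17 18 19 20* 21 22 23 
                 ┃│    │  9 │  ┃24 25 26 27 28 29 30  
                 ┃├────┼────┼──┃                      
                 ┃│  2 │ 10 │  ┃                      
                 ┃├────┼────┼──┃                      
                 ┃│  1 │  6 │ 1┃                      
                 ┃├────┼────┼──┗━━━━━━━━━━━━━━━━━━━━━━
                 ┗━━━━━━━━━━━━━━━━━━━━━━━━━━━━━━━┛    
                                                      
                                                      
                                                      
                                                      
                       ┏━━━━━━━━━━━━━━━━━━━━━━━━━━━━━━
                       ┃ FileBrowser                  
                       ┠──────────────────────────────
                       ┃> [-] app/                    
                       ┃    [+] lib/                  
                       ┃    client.html               


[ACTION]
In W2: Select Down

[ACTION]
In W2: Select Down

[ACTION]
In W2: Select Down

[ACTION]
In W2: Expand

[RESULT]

                               ┃    September 2029    
                               ┃Mo Tu We Th Fr Sa Su  
                 ┏━━━━━━━━━━━━━┃                1  2  
                 ┃ SlidingPuzzl┃ 3  4  5  6  7  8  9  
                 ┠─────────────┃10 11 12 13* 14 15 16*
                 ┃┌────┬────┬──┃17 18 19 20* 21 22 23 
                 ┃│    │  9 │  ┃24 25 26 27 28 29 30  
                 ┃├────┼────┼──┃                      
                 ┃│  2 │ 10 │  ┃                      
                 ┃├────┼────┼──┃                      
                 ┃│  1 │  6 │ 1┃                      
                 ┃├────┼────┼──┗━━━━━━━━━━━━━━━━━━━━━━
                 ┗━━━━━━━━━━━━━━━━━━━━━━━━━━━━━━━┛    
                                                      
                                                      
                                                      
                                                      
                       ┏━━━━━━━━━━━━━━━━━━━━━━━━━━━━━━
                       ┃ FileBrowser                  
                       ┠──────────────────────────────
                       ┃  [-] app/                    
                       ┃    [+] lib/                  
                       ┃    client.html               


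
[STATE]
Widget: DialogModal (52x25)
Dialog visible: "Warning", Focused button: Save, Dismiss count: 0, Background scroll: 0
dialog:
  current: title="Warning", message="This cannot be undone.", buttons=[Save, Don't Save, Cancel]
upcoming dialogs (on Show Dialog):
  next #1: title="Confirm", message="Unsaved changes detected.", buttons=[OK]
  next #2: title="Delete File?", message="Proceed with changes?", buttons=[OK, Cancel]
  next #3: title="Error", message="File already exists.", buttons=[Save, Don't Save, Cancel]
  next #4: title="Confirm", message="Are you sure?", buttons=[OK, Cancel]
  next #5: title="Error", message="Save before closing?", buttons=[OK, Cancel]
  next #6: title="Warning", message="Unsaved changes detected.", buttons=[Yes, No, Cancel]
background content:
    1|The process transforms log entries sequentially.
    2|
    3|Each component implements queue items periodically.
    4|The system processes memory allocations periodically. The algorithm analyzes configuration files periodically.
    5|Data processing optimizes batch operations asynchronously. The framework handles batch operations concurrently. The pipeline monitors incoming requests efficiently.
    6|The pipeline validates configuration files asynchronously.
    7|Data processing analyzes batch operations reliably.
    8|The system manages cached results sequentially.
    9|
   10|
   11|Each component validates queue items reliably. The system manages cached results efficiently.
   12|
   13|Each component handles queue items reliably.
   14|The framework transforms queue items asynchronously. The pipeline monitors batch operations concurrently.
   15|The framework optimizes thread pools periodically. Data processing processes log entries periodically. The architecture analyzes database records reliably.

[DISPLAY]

The process transforms log entries sequentially.    
                                                    
Each component implements queue items periodically. 
The system processes memory allocations periodically
Data processing optimizes batch operations asynchron
The pipeline validates configuration files asynchron
Data processing analyzes batch operations reliably. 
The system manages cached results sequentially.     
                                                    
                                                    
Each compo┌──────────────────────────────┐bly. The s
          │           Warning            │          
Each compo│    This cannot be undone.    │y.        
The framew│ [Save]  Don't Save   Cancel  │hronously.
The framew└──────────────────────────────┘dically. D
                                                    
                                                    
                                                    
                                                    
                                                    
                                                    
                                                    
                                                    
                                                    
                                                    


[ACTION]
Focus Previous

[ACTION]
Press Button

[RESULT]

The process transforms log entries sequentially.    
                                                    
Each component implements queue items periodically. 
The system processes memory allocations periodically
Data processing optimizes batch operations asynchron
The pipeline validates configuration files asynchron
Data processing analyzes batch operations reliably. 
The system manages cached results sequentially.     
                                                    
                                                    
Each component validates queue items reliably. The s
                                                    
Each component handles queue items reliably.        
The framework transforms queue items asynchronously.
The framework optimizes thread pools periodically. D
                                                    
                                                    
                                                    
                                                    
                                                    
                                                    
                                                    
                                                    
                                                    
                                                    


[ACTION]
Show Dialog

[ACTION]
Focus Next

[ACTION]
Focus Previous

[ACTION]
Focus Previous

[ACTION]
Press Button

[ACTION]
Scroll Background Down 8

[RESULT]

                                                    
                                                    
Each component validates queue items reliably. The s
                                                    
Each component handles queue items reliably.        
The framework transforms queue items asynchronously.
The framework optimizes thread pools periodically. D
                                                    
                                                    
                                                    
                                                    
                                                    
                                                    
                                                    
                                                    
                                                    
                                                    
                                                    
                                                    
                                                    
                                                    
                                                    
                                                    
                                                    
                                                    


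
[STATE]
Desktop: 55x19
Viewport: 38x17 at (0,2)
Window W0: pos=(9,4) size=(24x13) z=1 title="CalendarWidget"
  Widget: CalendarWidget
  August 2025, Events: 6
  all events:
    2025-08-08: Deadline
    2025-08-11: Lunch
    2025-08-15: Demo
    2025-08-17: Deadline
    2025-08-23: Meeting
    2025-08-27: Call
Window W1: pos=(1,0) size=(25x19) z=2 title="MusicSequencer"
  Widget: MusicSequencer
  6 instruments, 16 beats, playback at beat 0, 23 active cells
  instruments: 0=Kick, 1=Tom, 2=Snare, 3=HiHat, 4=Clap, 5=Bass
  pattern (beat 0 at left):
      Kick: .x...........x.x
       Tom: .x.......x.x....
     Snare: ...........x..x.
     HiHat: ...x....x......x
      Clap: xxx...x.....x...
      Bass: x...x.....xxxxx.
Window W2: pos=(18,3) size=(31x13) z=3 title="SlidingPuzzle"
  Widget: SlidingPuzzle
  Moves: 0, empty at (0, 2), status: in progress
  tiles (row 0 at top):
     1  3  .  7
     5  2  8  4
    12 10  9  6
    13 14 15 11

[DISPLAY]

 ┠───────────────────────┨            
 ┃      ▼123456789┏━━━━━━━━━━━━━━━━━━━
 ┃  Kick·█········┃ SlidingPuzzle     
 ┃   Tom·█·······█┠───────────────────
 ┃ Snare··········┃┌────┬────┬────┬───
 ┃ HiHat···█····█·┃│  1 │  3 │    │  7
 ┃  Clap███···█···┃├────┼────┼────┼───
 ┃  Bass█···█·····┃│  5 │  2 │  8 │  4
 ┃                ┃├────┼────┼────┼───
 ┃                ┃│ 12 │ 10 │  9 │  6
 ┃                ┃├────┼────┼────┼───
 ┃                ┃│ 13 │ 14 │ 15 │ 11
 ┃                ┃└────┴────┴────┴───
 ┃                ┗━━━━━━━━━━━━━━━━━━━
 ┃                       ┃━━━━━━┛     
 ┃                       ┃            
 ┗━━━━━━━━━━━━━━━━━━━━━━━┛            


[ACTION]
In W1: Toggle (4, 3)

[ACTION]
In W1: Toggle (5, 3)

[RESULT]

 ┠───────────────────────┨            
 ┃      ▼123456789┏━━━━━━━━━━━━━━━━━━━
 ┃  Kick·█········┃ SlidingPuzzle     
 ┃   Tom·█·······█┠───────────────────
 ┃ Snare··········┃┌────┬────┬────┬───
 ┃ HiHat···█····█·┃│  1 │  3 │    │  7
 ┃  Clap████··█···┃├────┼────┼────┼───
 ┃  Bass█··██·····┃│  5 │  2 │  8 │  4
 ┃                ┃├────┼────┼────┼───
 ┃                ┃│ 12 │ 10 │  9 │  6
 ┃                ┃├────┼────┼────┼───
 ┃                ┃│ 13 │ 14 │ 15 │ 11
 ┃                ┃└────┴────┴────┴───
 ┃                ┗━━━━━━━━━━━━━━━━━━━
 ┃                       ┃━━━━━━┛     
 ┃                       ┃            
 ┗━━━━━━━━━━━━━━━━━━━━━━━┛            


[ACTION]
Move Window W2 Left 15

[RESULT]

 ┠───────────────────────┨            
 ┃ ┏━━━━━━━━━━━━━━━━━━━━━━━━━━━━━┓    
 ┃ ┃ SlidingPuzzle               ┃    
 ┃ ┠─────────────────────────────┨    
 ┃ ┃┌────┬────┬────┬────┐        ┃    
 ┃ ┃│  1 │  3 │    │  7 │        ┃    
 ┃ ┃├────┼────┼────┼────┤        ┃    
 ┃ ┃│  5 │  2 │  8 │  4 │        ┃    
 ┃ ┃├────┼────┼────┼────┤        ┃    
 ┃ ┃│ 12 │ 10 │  9 │  6 │        ┃    
 ┃ ┃├────┼────┼────┼────┤        ┃    
 ┃ ┃│ 13 │ 14 │ 15 │ 11 │        ┃    
 ┃ ┃└────┴────┴────┴────┘        ┃    
 ┃ ┗━━━━━━━━━━━━━━━━━━━━━━━━━━━━━┛    
 ┃                       ┃━━━━━━┛     
 ┃                       ┃            
 ┗━━━━━━━━━━━━━━━━━━━━━━━┛            


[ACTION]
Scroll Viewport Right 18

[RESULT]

────────┨                             
━━━━━━━━━━━━━━━━┓                     
e               ┃                     
────────────────┨                     
──┬────┐        ┃                     
  │  7 │        ┃                     
──┼────┤        ┃                     
8 │  4 │        ┃                     
──┼────┤        ┃                     
9 │  6 │        ┃                     
──┼────┤        ┃                     
5 │ 11 │        ┃                     
──┴────┘        ┃                     
━━━━━━━━━━━━━━━━┛                     
        ┃━━━━━━┛                      
        ┃                             
━━━━━━━━┛                             


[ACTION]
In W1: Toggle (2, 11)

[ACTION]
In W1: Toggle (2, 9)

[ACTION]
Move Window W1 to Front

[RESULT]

────────┨                             
9012345 ┃━━━━━━━┓                     
····█·█ ┃       ┃                     
█·█···· ┃───────┨                     
█····█· ┃       ┃                     
······█ ┃       ┃                     
···█··· ┃       ┃                     
·█████· ┃       ┃                     
        ┃       ┃                     
        ┃       ┃                     
        ┃       ┃                     
        ┃       ┃                     
        ┃       ┃                     
        ┃━━━━━━━┛                     
        ┃━━━━━━┛                      
        ┃                             
━━━━━━━━┛                             


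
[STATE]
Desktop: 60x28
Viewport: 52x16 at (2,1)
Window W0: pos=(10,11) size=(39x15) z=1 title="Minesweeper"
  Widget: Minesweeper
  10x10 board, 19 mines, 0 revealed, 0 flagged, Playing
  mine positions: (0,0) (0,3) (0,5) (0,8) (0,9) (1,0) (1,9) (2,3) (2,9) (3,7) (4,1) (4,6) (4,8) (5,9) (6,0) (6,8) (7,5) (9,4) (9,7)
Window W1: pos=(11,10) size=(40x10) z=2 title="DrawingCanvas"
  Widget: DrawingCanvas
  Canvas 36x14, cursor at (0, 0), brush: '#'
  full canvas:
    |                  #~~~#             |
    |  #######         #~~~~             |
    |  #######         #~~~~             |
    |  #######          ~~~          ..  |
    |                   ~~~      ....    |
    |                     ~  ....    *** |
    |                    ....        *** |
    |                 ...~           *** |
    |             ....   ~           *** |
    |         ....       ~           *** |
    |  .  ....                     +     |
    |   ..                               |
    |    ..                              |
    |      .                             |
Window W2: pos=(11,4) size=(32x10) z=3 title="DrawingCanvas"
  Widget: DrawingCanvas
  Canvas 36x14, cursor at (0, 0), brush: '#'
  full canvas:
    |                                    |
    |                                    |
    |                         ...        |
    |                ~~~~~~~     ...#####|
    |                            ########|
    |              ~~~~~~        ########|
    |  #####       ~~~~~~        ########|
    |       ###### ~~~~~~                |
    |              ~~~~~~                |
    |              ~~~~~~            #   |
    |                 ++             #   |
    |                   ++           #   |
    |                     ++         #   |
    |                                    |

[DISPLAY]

                                                    
                                                    
                                                    
         ┏━━━━━━━━━━━━━━━━━━━━━━━━━━━━━━┓           
         ┃ DrawingCanvas                ┃           
         ┠──────────────────────────────┨           
         ┃+                             ┃           
         ┃                              ┃           
         ┃                         ...  ┃           
         ┃                ~~~~~~~     ..┃━━━━━━━┓   
        ┏┃                            ##┃       ┃   
        ┃┃              ~~~~~~        ##┃───────┨   
        ┠┗━━━━━━━━━━━━━━━━━━━━━━━━━━━━━━┛       ┃   
        ┃┃  #######         #~~~~               ┃   
        ┃┃  #######         #~~~~               ┃   
        ┃┃  #######          ~~~          ..    ┃   


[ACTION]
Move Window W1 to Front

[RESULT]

                                                    
                                                    
                                                    
         ┏━━━━━━━━━━━━━━━━━━━━━━━━━━━━━━┓           
         ┃ DrawingCanvas                ┃           
         ┠──────────────────────────────┨           
         ┃+                             ┃           
         ┃                              ┃           
         ┃                         ...  ┃           
         ┏━━━━━━━━━━━━━━━━━━━━━━━━━━━━━━━━━━━━━━┓   
        ┏┃ DrawingCanvas                        ┃   
        ┃┠──────────────────────────────────────┨   
        ┠┃+                 #~~~#               ┃   
        ┃┃  #######         #~~~~               ┃   
        ┃┃  #######         #~~~~               ┃   
        ┃┃  #######          ~~~          ..    ┃   


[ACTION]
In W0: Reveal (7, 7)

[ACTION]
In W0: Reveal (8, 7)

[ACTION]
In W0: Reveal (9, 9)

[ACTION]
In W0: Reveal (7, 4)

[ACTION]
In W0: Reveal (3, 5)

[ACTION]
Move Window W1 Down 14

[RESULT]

                                                    
                                                    
                                                    
         ┏━━━━━━━━━━━━━━━━━━━━━━━━━━━━━━┓           
         ┃ DrawingCanvas                ┃           
         ┠──────────────────────────────┨           
         ┃+                             ┃           
         ┃                              ┃           
         ┃                         ...  ┃           
         ┃                ~~~~~~~     ..┃           
        ┏┃                            ##┃━━━━━┓     
        ┃┃              ~~~~~~        ##┃     ┃     
        ┠┗━━━━━━━━━━━━━━━━━━━━━━━━━━━━━━┛─────┨     
        ┃■■■■■■■■■■                           ┃     
        ┃■■■■■■■■■■                           ┃     
        ┃■■■■■■■■■■                           ┃     


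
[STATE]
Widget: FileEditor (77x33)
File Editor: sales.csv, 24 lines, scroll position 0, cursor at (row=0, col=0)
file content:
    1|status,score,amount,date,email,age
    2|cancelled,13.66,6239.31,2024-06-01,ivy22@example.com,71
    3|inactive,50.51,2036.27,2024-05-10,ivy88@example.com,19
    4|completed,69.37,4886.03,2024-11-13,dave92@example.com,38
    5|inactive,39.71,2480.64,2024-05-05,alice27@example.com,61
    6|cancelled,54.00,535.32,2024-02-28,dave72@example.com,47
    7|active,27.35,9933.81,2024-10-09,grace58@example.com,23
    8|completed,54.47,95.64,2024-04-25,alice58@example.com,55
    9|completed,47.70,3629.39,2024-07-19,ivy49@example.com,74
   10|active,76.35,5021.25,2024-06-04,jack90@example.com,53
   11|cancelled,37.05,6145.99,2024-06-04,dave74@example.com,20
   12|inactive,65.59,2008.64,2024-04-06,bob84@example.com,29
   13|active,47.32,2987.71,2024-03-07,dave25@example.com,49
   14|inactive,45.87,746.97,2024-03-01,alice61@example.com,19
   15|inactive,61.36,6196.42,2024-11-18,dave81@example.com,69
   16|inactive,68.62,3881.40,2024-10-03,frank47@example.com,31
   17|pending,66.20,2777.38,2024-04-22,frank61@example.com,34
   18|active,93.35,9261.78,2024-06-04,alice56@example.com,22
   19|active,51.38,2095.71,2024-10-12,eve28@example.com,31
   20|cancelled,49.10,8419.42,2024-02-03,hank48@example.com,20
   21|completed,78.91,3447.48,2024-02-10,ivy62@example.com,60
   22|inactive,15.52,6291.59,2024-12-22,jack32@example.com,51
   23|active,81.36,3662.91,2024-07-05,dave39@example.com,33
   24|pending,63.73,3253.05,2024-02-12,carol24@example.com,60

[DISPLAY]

█tatus,score,amount,date,email,age                                          ▲
cancelled,13.66,6239.31,2024-06-01,ivy22@example.com,71                     █
inactive,50.51,2036.27,2024-05-10,ivy88@example.com,19                      ░
completed,69.37,4886.03,2024-11-13,dave92@example.com,38                    ░
inactive,39.71,2480.64,2024-05-05,alice27@example.com,61                    ░
cancelled,54.00,535.32,2024-02-28,dave72@example.com,47                     ░
active,27.35,9933.81,2024-10-09,grace58@example.com,23                      ░
completed,54.47,95.64,2024-04-25,alice58@example.com,55                     ░
completed,47.70,3629.39,2024-07-19,ivy49@example.com,74                     ░
active,76.35,5021.25,2024-06-04,jack90@example.com,53                       ░
cancelled,37.05,6145.99,2024-06-04,dave74@example.com,20                    ░
inactive,65.59,2008.64,2024-04-06,bob84@example.com,29                      ░
active,47.32,2987.71,2024-03-07,dave25@example.com,49                       ░
inactive,45.87,746.97,2024-03-01,alice61@example.com,19                     ░
inactive,61.36,6196.42,2024-11-18,dave81@example.com,69                     ░
inactive,68.62,3881.40,2024-10-03,frank47@example.com,31                    ░
pending,66.20,2777.38,2024-04-22,frank61@example.com,34                     ░
active,93.35,9261.78,2024-06-04,alice56@example.com,22                      ░
active,51.38,2095.71,2024-10-12,eve28@example.com,31                        ░
cancelled,49.10,8419.42,2024-02-03,hank48@example.com,20                    ░
completed,78.91,3447.48,2024-02-10,ivy62@example.com,60                     ░
inactive,15.52,6291.59,2024-12-22,jack32@example.com,51                     ░
active,81.36,3662.91,2024-07-05,dave39@example.com,33                       ░
pending,63.73,3253.05,2024-02-12,carol24@example.com,60                     ░
                                                                            ░
                                                                            ░
                                                                            ░
                                                                            ░
                                                                            ░
                                                                            ░
                                                                            ░
                                                                            ░
                                                                            ▼


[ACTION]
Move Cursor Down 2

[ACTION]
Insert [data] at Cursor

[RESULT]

status,score,amount,date,email,age                                          ▲
cancelled,13.66,6239.31,2024-06-01,ivy22@example.com,71                     █
data█nactive,50.51,2036.27,2024-05-10,ivy88@example.com,19                  ░
completed,69.37,4886.03,2024-11-13,dave92@example.com,38                    ░
inactive,39.71,2480.64,2024-05-05,alice27@example.com,61                    ░
cancelled,54.00,535.32,2024-02-28,dave72@example.com,47                     ░
active,27.35,9933.81,2024-10-09,grace58@example.com,23                      ░
completed,54.47,95.64,2024-04-25,alice58@example.com,55                     ░
completed,47.70,3629.39,2024-07-19,ivy49@example.com,74                     ░
active,76.35,5021.25,2024-06-04,jack90@example.com,53                       ░
cancelled,37.05,6145.99,2024-06-04,dave74@example.com,20                    ░
inactive,65.59,2008.64,2024-04-06,bob84@example.com,29                      ░
active,47.32,2987.71,2024-03-07,dave25@example.com,49                       ░
inactive,45.87,746.97,2024-03-01,alice61@example.com,19                     ░
inactive,61.36,6196.42,2024-11-18,dave81@example.com,69                     ░
inactive,68.62,3881.40,2024-10-03,frank47@example.com,31                    ░
pending,66.20,2777.38,2024-04-22,frank61@example.com,34                     ░
active,93.35,9261.78,2024-06-04,alice56@example.com,22                      ░
active,51.38,2095.71,2024-10-12,eve28@example.com,31                        ░
cancelled,49.10,8419.42,2024-02-03,hank48@example.com,20                    ░
completed,78.91,3447.48,2024-02-10,ivy62@example.com,60                     ░
inactive,15.52,6291.59,2024-12-22,jack32@example.com,51                     ░
active,81.36,3662.91,2024-07-05,dave39@example.com,33                       ░
pending,63.73,3253.05,2024-02-12,carol24@example.com,60                     ░
                                                                            ░
                                                                            ░
                                                                            ░
                                                                            ░
                                                                            ░
                                                                            ░
                                                                            ░
                                                                            ░
                                                                            ▼


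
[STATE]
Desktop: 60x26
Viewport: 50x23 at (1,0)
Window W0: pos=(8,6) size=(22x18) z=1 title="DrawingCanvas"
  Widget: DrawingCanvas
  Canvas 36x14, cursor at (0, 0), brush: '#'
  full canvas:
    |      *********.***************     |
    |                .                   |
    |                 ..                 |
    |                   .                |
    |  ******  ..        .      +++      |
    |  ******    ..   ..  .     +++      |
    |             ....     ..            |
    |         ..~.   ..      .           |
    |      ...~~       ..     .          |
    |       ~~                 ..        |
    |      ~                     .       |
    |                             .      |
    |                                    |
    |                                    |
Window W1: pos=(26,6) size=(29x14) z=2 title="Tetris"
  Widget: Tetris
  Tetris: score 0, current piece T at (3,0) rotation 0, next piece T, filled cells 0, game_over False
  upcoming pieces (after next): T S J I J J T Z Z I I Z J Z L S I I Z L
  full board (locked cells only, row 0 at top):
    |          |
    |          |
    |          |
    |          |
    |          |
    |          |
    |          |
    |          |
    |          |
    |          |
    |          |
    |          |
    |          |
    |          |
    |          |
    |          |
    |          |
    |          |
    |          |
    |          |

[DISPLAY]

                                                  
                                                  
                                                  
                                                  
                                                  
                                                  
       ┏━━━━━━━━━━━━━━━━━┏━━━━━━━━━━━━━━━━━━━━━━━━
       ┃ DrawingCanvas   ┃ Tetris                 
       ┠─────────────────┠────────────────────────
       ┃+     *********.*┃          │Next:        
       ┃                .┃          │ ▒           
       ┃                 ┃          │▒▒▒          
       ┃                 ┃          │             
       ┃  ******  ..     ┃          │             
       ┃  ******    ..   ┃          │             
       ┃             ....┃          │Score:       
       ┃         ..~.   .┃          │0            
       ┃      ...~~      ┃          │             
       ┃       ~~        ┃          │             
       ┃      ~          ┗━━━━━━━━━━━━━━━━━━━━━━━━
       ┃                    ┃                     
       ┃                    ┃                     
       ┃                    ┃                     


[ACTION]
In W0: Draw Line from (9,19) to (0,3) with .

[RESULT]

                                                  
                                                  
                                                  
                                                  
                                                  
                                                  
       ┏━━━━━━━━━━━━━━━━━┏━━━━━━━━━━━━━━━━━━━━━━━━
       ┃ DrawingCanvas   ┃ Tetris                 
       ┠─────────────────┠────────────────────────
       ┃+  .  *********.*┃          │Next:        
       ┃    ..          .┃          │ ▒           
       ┃      ..         ┃          │▒▒▒          
       ┃        ..       ┃          │             
       ┃  ******  ..     ┃          │             
       ┃  ******   ...   ┃          │             
       ┃             ....┃          │Score:       
       ┃         ..~.  ..┃          │0            
       ┃      ...~~      ┃          │             
       ┃       ~~        ┃          │             
       ┃      ~          ┗━━━━━━━━━━━━━━━━━━━━━━━━
       ┃                    ┃                     
       ┃                    ┃                     
       ┃                    ┃                     


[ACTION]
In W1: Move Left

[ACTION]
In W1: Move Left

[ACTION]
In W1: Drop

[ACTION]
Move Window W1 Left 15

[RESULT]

                                                  
                                                  
                                                  
                                                  
                                                  
                                                  
       ┏━━┏━━━━━━━━━━━━━━━━━━━━━━━━━━━┓           
       ┃ D┃ Tetris                    ┃           
       ┠──┠───────────────────────────┨           
       ┃+ ┃          │Next:           ┃           
       ┃  ┃          │ ▒              ┃           
       ┃  ┃          │▒▒▒             ┃           
       ┃  ┃          │                ┃           
       ┃  ┃          │                ┃           
       ┃  ┃          │                ┃           
       ┃  ┃          │Score:          ┃           
       ┃  ┃          │0               ┃           
       ┃  ┃          │                ┃           
       ┃  ┃          │                ┃           
       ┃  ┗━━━━━━━━━━━━━━━━━━━━━━━━━━━┛           
       ┃                    ┃                     
       ┃                    ┃                     
       ┃                    ┃                     
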